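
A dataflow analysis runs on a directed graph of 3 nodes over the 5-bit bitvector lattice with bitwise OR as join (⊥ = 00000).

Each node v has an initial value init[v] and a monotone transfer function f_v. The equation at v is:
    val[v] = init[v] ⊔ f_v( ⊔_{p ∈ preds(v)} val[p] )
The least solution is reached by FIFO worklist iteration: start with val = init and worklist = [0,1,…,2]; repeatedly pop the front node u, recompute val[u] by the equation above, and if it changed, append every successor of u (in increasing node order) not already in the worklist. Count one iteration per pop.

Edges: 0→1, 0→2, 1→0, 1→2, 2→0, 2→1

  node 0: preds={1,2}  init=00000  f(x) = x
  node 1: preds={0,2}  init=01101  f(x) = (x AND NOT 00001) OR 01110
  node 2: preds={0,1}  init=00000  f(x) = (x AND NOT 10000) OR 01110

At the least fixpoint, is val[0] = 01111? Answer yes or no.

Iteration log — 6 steps:
  step 1. node 0  ⊔preds=01101  new=01101  old=00000  +wl: 
  step 2. node 1  ⊔preds=01101  new=01111  old=01101  +wl: 0
  step 3. node 2  ⊔preds=01111  new=01111  old=00000  +wl: 1
  step 4. node 0  ⊔preds=01111  new=01111  old=01101  +wl: 2
  step 5. node 1  ⊔preds=01111  new=01111  stable
  step 6. node 2  ⊔preds=01111  new=01111  stable

Least fixpoint reached:
  node 0: 01111
  node 1: 01111
  node 2: 01111

yes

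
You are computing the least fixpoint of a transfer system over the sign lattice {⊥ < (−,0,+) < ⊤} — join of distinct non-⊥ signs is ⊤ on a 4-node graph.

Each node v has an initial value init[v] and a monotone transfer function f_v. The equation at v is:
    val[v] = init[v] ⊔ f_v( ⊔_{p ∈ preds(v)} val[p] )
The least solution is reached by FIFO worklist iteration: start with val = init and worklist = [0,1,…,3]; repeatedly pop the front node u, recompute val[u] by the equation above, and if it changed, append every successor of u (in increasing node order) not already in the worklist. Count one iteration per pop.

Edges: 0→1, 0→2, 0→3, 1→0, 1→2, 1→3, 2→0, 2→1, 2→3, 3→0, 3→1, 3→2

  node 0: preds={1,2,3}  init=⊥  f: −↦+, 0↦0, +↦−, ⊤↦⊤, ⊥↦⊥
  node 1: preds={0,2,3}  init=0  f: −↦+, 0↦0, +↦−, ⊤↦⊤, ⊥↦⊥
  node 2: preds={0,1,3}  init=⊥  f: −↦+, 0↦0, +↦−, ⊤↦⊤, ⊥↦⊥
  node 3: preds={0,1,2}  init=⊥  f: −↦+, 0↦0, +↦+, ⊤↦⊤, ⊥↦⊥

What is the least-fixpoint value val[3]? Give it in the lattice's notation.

0

Iteration log — 7 steps:
  step 1. node 0  ⊔preds=0  new=0  old=⊥  +wl: 
  step 2. node 1  ⊔preds=0  new=0  stable
  step 3. node 2  ⊔preds=0  new=0  old=⊥  +wl: 0,1
  step 4. node 3  ⊔preds=0  new=0  old=⊥  +wl: 2
  step 5. node 0  ⊔preds=0  new=0  stable
  step 6. node 1  ⊔preds=0  new=0  stable
  step 7. node 2  ⊔preds=0  new=0  stable

Least fixpoint reached:
  node 0: 0
  node 1: 0
  node 2: 0
  node 3: 0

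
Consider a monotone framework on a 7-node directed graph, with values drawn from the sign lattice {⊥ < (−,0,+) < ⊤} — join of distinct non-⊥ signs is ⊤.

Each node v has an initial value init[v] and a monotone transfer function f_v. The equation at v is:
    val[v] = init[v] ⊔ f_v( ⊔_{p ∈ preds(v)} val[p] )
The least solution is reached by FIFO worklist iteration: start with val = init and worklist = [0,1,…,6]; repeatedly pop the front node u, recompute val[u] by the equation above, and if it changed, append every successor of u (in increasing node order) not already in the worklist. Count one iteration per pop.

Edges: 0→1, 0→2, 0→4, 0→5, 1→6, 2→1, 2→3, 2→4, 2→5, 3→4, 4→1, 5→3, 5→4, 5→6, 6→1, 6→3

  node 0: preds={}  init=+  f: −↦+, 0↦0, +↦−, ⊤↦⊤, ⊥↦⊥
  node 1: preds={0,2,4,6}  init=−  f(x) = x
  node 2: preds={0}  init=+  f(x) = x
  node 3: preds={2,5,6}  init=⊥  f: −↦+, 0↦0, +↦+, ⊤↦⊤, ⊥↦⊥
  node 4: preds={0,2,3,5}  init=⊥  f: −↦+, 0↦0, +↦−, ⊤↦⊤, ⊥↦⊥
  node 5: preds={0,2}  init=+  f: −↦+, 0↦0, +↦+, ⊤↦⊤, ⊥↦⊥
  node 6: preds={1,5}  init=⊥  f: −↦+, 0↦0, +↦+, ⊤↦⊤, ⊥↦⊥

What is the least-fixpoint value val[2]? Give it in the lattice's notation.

Worklist (11 pops):
  #1 pop 0: in=⊥ → + (no change)
  #2 pop 1: in=+ → ⊤ (was −); enqueue []
  #3 pop 2: in=+ → + (no change)
  #4 pop 3: in=+ → + (was ⊥); enqueue []
  #5 pop 4: in=+ → − (was ⊥); enqueue [1]
  #6 pop 5: in=+ → + (no change)
  #7 pop 6: in=⊤ → ⊤ (was ⊥); enqueue [3]
  #8 pop 1: in=⊤ → ⊤ (no change)
  #9 pop 3: in=⊤ → ⊤ (was +); enqueue [4]
  #10 pop 4: in=⊤ → ⊤ (was −); enqueue [1]
  #11 pop 1: in=⊤ → ⊤ (no change)

Fixpoint:
  val[0] = +
  val[1] = ⊤
  val[2] = +
  val[3] = ⊤
  val[4] = ⊤
  val[5] = +
  val[6] = ⊤

+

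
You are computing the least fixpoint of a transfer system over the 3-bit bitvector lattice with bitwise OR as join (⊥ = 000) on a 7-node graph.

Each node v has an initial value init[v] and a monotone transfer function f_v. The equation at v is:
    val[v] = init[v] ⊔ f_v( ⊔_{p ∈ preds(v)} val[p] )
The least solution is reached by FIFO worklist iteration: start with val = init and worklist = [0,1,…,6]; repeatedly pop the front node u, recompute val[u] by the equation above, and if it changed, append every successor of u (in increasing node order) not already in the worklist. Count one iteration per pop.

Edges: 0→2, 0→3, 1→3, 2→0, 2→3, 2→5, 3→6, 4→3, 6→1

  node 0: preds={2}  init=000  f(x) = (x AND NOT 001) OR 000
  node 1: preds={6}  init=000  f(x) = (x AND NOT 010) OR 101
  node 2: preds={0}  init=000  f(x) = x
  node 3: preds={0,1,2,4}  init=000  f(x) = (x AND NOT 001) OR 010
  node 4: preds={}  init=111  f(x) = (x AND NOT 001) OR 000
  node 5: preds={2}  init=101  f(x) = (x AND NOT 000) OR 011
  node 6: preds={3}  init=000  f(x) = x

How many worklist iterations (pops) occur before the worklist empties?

8

Trace (8 dequeues):
  [1] u=0 | in 000 | out 000 | ==
  [2] u=1 | in 000 | out 101 | prev 000 | push {}
  [3] u=2 | in 000 | out 000 | ==
  [4] u=3 | in 111 | out 110 | prev 000 | push {}
  [5] u=4 | in 000 | out 111 | ==
  [6] u=5 | in 000 | out 111 | prev 101 | push {}
  [7] u=6 | in 110 | out 110 | prev 000 | push {1}
  [8] u=1 | in 110 | out 101 | ==

Converged values:
  [0] 000
  [1] 101
  [2] 000
  [3] 110
  [4] 111
  [5] 111
  [6] 110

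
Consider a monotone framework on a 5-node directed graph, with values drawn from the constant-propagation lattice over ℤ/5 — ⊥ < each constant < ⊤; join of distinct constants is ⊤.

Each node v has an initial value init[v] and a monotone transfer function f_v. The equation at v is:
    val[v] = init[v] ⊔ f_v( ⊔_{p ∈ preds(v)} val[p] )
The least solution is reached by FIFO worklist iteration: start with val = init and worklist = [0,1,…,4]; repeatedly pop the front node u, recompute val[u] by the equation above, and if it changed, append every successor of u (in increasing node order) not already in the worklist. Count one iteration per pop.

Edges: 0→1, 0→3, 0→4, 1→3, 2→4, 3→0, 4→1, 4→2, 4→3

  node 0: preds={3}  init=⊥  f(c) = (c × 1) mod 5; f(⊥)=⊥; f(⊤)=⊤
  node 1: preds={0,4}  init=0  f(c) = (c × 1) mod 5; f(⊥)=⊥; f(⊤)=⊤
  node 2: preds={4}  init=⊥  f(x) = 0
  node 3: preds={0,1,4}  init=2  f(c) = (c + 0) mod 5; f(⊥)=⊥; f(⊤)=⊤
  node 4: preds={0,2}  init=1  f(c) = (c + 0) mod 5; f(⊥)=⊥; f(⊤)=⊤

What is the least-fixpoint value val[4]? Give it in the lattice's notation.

⊤

Trace (10 dequeues):
  [1] u=0 | in 2 | out 2 | prev ⊥ | push {}
  [2] u=1 | in ⊤ | out ⊤ | prev 0 | push {}
  [3] u=2 | in 1 | out 0 | prev ⊥ | push {}
  [4] u=3 | in ⊤ | out ⊤ | prev 2 | push {0}
  [5] u=4 | in ⊤ | out ⊤ | prev 1 | push {1,2,3}
  [6] u=0 | in ⊤ | out ⊤ | prev 2 | push {4}
  [7] u=1 | in ⊤ | out ⊤ | ==
  [8] u=2 | in ⊤ | out 0 | ==
  [9] u=3 | in ⊤ | out ⊤ | ==
  [10] u=4 | in ⊤ | out ⊤ | ==

Converged values:
  [0] ⊤
  [1] ⊤
  [2] 0
  [3] ⊤
  [4] ⊤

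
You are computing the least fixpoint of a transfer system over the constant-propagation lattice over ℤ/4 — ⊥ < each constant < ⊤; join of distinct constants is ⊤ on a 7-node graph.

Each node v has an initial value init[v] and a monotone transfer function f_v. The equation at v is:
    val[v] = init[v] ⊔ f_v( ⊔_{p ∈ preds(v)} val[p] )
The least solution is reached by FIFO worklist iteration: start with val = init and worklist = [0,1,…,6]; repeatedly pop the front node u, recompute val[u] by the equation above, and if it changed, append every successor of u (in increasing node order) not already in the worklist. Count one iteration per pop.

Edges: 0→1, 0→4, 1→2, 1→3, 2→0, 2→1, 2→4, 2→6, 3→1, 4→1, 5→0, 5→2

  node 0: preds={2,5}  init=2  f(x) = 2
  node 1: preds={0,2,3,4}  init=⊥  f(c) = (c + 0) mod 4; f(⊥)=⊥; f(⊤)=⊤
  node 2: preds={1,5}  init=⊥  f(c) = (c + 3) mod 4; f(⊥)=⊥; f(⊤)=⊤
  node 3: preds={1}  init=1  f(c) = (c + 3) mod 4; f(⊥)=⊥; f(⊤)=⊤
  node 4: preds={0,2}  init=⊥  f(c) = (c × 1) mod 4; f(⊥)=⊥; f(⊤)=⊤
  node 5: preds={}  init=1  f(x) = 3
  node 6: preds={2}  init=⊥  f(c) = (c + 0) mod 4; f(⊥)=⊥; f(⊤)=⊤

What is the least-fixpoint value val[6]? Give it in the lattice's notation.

⊤

Iteration log — 10 steps:
  step 1. node 0  ⊔preds=1  new=2  stable
  step 2. node 1  ⊔preds=⊤  new=⊤  old=⊥  +wl: 
  step 3. node 2  ⊔preds=⊤  new=⊤  old=⊥  +wl: 0,1
  step 4. node 3  ⊔preds=⊤  new=⊤  old=1  +wl: 
  step 5. node 4  ⊔preds=⊤  new=⊤  old=⊥  +wl: 
  step 6. node 5  ⊔preds=⊥  new=⊤  old=1  +wl: 2
  step 7. node 6  ⊔preds=⊤  new=⊤  old=⊥  +wl: 
  step 8. node 0  ⊔preds=⊤  new=2  stable
  step 9. node 1  ⊔preds=⊤  new=⊤  stable
  step 10. node 2  ⊔preds=⊤  new=⊤  stable

Least fixpoint reached:
  node 0: 2
  node 1: ⊤
  node 2: ⊤
  node 3: ⊤
  node 4: ⊤
  node 5: ⊤
  node 6: ⊤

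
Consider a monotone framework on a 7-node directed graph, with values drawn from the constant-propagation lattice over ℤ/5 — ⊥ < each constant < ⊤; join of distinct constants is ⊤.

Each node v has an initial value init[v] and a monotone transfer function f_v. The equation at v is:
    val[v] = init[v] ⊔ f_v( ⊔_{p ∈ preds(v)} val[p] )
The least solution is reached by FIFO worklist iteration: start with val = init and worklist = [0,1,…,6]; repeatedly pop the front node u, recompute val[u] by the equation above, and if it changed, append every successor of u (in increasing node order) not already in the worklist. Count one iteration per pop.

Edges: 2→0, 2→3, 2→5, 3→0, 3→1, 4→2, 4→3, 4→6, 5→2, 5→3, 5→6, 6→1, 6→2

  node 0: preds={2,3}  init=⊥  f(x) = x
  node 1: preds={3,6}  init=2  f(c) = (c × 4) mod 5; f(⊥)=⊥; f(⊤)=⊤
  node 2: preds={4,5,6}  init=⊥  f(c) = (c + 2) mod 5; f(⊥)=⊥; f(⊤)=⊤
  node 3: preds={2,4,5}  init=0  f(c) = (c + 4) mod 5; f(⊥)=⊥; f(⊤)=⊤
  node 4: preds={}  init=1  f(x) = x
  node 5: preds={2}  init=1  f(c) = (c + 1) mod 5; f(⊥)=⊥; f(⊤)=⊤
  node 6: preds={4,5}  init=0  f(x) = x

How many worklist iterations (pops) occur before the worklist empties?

11

Iteration log — 11 steps:
  step 1. node 0  ⊔preds=0  new=0  old=⊥  +wl: 
  step 2. node 1  ⊔preds=0  new=⊤  old=2  +wl: 
  step 3. node 2  ⊔preds=⊤  new=⊤  old=⊥  +wl: 0
  step 4. node 3  ⊔preds=⊤  new=⊤  old=0  +wl: 1
  step 5. node 4  ⊔preds=⊥  new=1  stable
  step 6. node 5  ⊔preds=⊤  new=⊤  old=1  +wl: 2,3
  step 7. node 6  ⊔preds=⊤  new=⊤  old=0  +wl: 
  step 8. node 0  ⊔preds=⊤  new=⊤  old=0  +wl: 
  step 9. node 1  ⊔preds=⊤  new=⊤  stable
  step 10. node 2  ⊔preds=⊤  new=⊤  stable
  step 11. node 3  ⊔preds=⊤  new=⊤  stable

Least fixpoint reached:
  node 0: ⊤
  node 1: ⊤
  node 2: ⊤
  node 3: ⊤
  node 4: 1
  node 5: ⊤
  node 6: ⊤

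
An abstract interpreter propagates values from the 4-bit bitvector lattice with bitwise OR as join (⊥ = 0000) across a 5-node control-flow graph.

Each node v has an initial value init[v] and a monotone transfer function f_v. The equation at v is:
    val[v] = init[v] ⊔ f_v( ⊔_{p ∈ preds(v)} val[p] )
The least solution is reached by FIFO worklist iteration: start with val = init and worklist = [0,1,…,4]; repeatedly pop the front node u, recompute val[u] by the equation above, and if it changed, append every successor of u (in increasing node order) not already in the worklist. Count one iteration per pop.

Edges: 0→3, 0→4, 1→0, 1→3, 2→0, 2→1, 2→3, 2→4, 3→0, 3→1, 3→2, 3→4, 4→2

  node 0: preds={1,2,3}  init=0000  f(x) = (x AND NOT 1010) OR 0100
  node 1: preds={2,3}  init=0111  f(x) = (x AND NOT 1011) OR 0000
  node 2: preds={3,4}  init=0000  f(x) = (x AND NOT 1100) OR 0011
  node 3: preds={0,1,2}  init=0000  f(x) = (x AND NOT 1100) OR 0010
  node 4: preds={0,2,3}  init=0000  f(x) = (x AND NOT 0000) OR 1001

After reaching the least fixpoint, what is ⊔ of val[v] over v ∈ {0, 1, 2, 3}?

0111

Trace (8 dequeues):
  [1] u=0 | in 0111 | out 0101 | prev 0000 | push {}
  [2] u=1 | in 0000 | out 0111 | ==
  [3] u=2 | in 0000 | out 0011 | prev 0000 | push {0,1}
  [4] u=3 | in 0111 | out 0011 | prev 0000 | push {2}
  [5] u=4 | in 0111 | out 1111 | prev 0000 | push {}
  [6] u=0 | in 0111 | out 0101 | ==
  [7] u=1 | in 0011 | out 0111 | ==
  [8] u=2 | in 1111 | out 0011 | ==

Converged values:
  [0] 0101
  [1] 0111
  [2] 0011
  [3] 0011
  [4] 1111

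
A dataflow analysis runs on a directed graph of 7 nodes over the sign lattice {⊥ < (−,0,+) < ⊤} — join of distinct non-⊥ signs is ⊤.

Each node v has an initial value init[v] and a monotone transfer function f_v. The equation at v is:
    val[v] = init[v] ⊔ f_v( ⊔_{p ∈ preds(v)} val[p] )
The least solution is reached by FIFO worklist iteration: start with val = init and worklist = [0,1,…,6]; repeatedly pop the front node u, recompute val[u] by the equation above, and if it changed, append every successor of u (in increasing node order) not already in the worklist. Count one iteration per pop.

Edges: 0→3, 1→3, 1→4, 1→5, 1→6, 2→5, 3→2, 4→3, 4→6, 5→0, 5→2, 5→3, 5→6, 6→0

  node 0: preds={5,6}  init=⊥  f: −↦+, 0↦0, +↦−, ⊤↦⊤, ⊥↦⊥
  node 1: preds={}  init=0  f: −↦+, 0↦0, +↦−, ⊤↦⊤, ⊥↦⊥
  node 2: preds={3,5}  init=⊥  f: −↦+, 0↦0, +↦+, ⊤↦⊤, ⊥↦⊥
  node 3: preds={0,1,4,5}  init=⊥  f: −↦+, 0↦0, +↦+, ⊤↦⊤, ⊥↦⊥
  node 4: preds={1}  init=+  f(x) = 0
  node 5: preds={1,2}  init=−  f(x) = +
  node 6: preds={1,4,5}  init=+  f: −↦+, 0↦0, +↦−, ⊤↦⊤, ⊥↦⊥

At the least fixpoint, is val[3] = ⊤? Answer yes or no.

yes

Trace (11 dequeues):
  [1] u=0 | in ⊤ | out ⊤ | prev ⊥ | push {}
  [2] u=1 | in ⊥ | out 0 | ==
  [3] u=2 | in − | out + | prev ⊥ | push {}
  [4] u=3 | in ⊤ | out ⊤ | prev ⊥ | push {2}
  [5] u=4 | in 0 | out ⊤ | prev + | push {3}
  [6] u=5 | in ⊤ | out ⊤ | prev − | push {0}
  [7] u=6 | in ⊤ | out ⊤ | prev + | push {}
  [8] u=2 | in ⊤ | out ⊤ | prev + | push {5}
  [9] u=3 | in ⊤ | out ⊤ | ==
  [10] u=0 | in ⊤ | out ⊤ | ==
  [11] u=5 | in ⊤ | out ⊤ | ==

Converged values:
  [0] ⊤
  [1] 0
  [2] ⊤
  [3] ⊤
  [4] ⊤
  [5] ⊤
  [6] ⊤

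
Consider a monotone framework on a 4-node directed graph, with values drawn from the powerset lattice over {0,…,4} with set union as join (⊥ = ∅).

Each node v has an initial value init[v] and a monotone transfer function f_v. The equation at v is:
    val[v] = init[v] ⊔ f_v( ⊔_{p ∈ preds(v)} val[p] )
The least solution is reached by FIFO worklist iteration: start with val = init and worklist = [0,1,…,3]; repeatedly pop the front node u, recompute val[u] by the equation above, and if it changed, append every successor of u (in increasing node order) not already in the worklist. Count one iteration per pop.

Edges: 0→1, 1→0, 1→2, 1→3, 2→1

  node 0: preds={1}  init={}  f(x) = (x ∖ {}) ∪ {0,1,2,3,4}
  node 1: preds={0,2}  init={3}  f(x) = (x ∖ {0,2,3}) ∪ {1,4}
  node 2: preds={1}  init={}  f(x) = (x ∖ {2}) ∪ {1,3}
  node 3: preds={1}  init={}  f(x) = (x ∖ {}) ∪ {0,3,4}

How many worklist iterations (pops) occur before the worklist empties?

Worklist (6 pops):
  #1 pop 0: in={3} → {0,1,2,3,4} (was {}); enqueue []
  #2 pop 1: in={0,1,2,3,4} → {1,3,4} (was {3}); enqueue [0]
  #3 pop 2: in={1,3,4} → {1,3,4} (was {}); enqueue [1]
  #4 pop 3: in={1,3,4} → {0,1,3,4} (was {}); enqueue []
  #5 pop 0: in={1,3,4} → {0,1,2,3,4} (no change)
  #6 pop 1: in={0,1,2,3,4} → {1,3,4} (no change)

Fixpoint:
  val[0] = {0,1,2,3,4}
  val[1] = {1,3,4}
  val[2] = {1,3,4}
  val[3] = {0,1,3,4}

6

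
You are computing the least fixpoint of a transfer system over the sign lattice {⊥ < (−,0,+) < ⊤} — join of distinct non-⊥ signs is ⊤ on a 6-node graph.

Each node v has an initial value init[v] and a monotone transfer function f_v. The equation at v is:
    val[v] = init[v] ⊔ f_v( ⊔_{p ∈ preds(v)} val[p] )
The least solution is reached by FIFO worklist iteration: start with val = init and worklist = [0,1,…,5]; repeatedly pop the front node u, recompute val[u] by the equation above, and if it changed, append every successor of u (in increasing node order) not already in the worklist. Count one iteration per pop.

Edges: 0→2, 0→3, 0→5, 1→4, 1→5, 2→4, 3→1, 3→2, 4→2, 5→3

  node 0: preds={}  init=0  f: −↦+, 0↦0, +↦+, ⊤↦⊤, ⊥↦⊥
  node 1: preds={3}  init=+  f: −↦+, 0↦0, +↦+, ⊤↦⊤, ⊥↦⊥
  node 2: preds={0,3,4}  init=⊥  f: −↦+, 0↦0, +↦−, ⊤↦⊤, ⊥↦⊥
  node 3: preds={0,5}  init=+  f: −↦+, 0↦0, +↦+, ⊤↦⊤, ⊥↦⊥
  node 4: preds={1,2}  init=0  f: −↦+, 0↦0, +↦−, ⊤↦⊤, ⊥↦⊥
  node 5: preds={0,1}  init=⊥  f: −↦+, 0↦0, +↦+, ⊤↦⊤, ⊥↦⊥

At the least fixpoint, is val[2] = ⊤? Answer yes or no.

yes

Worklist (11 pops):
  #1 pop 0: in=⊥ → 0 (no change)
  #2 pop 1: in=+ → + (no change)
  #3 pop 2: in=⊤ → ⊤ (was ⊥); enqueue []
  #4 pop 3: in=0 → ⊤ (was +); enqueue [1,2]
  #5 pop 4: in=⊤ → ⊤ (was 0); enqueue []
  #6 pop 5: in=⊤ → ⊤ (was ⊥); enqueue [3]
  #7 pop 1: in=⊤ → ⊤ (was +); enqueue [4,5]
  #8 pop 2: in=⊤ → ⊤ (no change)
  #9 pop 3: in=⊤ → ⊤ (no change)
  #10 pop 4: in=⊤ → ⊤ (no change)
  #11 pop 5: in=⊤ → ⊤ (no change)

Fixpoint:
  val[0] = 0
  val[1] = ⊤
  val[2] = ⊤
  val[3] = ⊤
  val[4] = ⊤
  val[5] = ⊤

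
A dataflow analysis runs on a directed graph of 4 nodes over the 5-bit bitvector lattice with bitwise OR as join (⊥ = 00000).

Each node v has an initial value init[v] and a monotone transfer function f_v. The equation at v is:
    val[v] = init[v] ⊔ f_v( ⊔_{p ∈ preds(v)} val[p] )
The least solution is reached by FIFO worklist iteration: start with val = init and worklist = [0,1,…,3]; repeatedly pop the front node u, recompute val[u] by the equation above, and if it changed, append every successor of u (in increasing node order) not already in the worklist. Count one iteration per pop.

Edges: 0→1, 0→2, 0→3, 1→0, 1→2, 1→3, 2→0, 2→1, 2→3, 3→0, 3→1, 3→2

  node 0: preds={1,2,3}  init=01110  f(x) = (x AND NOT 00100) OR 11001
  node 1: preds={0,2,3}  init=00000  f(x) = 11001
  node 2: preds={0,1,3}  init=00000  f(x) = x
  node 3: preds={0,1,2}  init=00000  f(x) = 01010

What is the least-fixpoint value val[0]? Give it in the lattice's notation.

11111

Iteration log — 7 steps:
  step 1. node 0  ⊔preds=00000  new=11111  old=01110  +wl: 
  step 2. node 1  ⊔preds=11111  new=11001  old=00000  +wl: 0
  step 3. node 2  ⊔preds=11111  new=11111  old=00000  +wl: 1
  step 4. node 3  ⊔preds=11111  new=01010  old=00000  +wl: 2
  step 5. node 0  ⊔preds=11111  new=11111  stable
  step 6. node 1  ⊔preds=11111  new=11001  stable
  step 7. node 2  ⊔preds=11111  new=11111  stable

Least fixpoint reached:
  node 0: 11111
  node 1: 11001
  node 2: 11111
  node 3: 01010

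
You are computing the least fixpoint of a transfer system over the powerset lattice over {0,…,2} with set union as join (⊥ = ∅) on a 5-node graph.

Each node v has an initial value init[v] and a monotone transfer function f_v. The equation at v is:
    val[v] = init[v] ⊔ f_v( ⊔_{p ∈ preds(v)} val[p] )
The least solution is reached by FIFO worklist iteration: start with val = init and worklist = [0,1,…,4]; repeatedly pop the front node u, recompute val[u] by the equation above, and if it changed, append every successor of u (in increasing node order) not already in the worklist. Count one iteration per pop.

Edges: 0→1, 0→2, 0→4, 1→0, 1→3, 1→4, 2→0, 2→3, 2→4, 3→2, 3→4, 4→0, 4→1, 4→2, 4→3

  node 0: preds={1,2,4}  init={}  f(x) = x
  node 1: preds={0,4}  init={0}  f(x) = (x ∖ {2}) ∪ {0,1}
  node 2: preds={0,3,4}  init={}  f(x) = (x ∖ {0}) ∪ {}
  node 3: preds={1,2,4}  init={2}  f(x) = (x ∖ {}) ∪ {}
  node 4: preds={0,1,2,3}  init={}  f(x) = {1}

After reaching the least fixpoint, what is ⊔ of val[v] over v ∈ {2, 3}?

{0,1,2}

Trace (11 dequeues):
  [1] u=0 | in {0} | out {0} | prev {} | push {}
  [2] u=1 | in {0} | out {0,1} | prev {0} | push {0}
  [3] u=2 | in {0,2} | out {2} | prev {} | push {}
  [4] u=3 | in {0,1,2} | out {0,1,2} | prev {2} | push {2}
  [5] u=4 | in {0,1,2} | out {1} | prev {} | push {1,3}
  [6] u=0 | in {0,1,2} | out {0,1,2} | prev {0} | push {4}
  [7] u=2 | in {0,1,2} | out {1,2} | prev {2} | push {0}
  [8] u=1 | in {0,1,2} | out {0,1} | ==
  [9] u=3 | in {0,1,2} | out {0,1,2} | ==
  [10] u=4 | in {0,1,2} | out {1} | ==
  [11] u=0 | in {0,1,2} | out {0,1,2} | ==

Converged values:
  [0] {0,1,2}
  [1] {0,1}
  [2] {1,2}
  [3] {0,1,2}
  [4] {1}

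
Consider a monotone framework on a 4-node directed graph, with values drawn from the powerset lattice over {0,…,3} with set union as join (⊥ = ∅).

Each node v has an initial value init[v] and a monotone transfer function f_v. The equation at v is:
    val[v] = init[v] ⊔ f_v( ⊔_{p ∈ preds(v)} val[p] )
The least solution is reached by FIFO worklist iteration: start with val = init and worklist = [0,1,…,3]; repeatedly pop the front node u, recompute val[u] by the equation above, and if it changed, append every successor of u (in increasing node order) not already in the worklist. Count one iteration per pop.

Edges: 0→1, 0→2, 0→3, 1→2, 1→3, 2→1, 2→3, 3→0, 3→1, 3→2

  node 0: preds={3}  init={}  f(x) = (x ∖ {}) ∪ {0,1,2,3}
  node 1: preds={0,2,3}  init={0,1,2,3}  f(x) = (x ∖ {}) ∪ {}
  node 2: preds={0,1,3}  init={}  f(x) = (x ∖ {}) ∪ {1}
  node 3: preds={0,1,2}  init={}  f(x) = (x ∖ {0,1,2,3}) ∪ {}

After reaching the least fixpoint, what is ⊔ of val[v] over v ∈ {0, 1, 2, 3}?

Trace (5 dequeues):
  [1] u=0 | in {} | out {0,1,2,3} | prev {} | push {}
  [2] u=1 | in {0,1,2,3} | out {0,1,2,3} | ==
  [3] u=2 | in {0,1,2,3} | out {0,1,2,3} | prev {} | push {1}
  [4] u=3 | in {0,1,2,3} | out {} | ==
  [5] u=1 | in {0,1,2,3} | out {0,1,2,3} | ==

Converged values:
  [0] {0,1,2,3}
  [1] {0,1,2,3}
  [2] {0,1,2,3}
  [3] {}

{0,1,2,3}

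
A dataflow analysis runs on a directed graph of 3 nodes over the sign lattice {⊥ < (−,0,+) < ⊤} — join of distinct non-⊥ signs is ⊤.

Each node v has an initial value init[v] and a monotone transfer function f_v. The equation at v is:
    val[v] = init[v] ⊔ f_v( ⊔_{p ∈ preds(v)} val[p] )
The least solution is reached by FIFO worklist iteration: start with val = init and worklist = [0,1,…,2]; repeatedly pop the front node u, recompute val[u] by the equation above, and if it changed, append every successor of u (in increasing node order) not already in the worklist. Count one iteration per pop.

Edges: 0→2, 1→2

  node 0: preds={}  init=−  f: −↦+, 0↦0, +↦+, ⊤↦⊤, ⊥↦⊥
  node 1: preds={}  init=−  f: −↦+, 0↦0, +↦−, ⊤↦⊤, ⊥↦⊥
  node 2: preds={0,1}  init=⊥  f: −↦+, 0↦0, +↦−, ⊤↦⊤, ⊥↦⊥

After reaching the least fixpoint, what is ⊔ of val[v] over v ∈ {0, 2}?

⊤

Trace (3 dequeues):
  [1] u=0 | in ⊥ | out − | ==
  [2] u=1 | in ⊥ | out − | ==
  [3] u=2 | in − | out + | prev ⊥ | push {}

Converged values:
  [0] −
  [1] −
  [2] +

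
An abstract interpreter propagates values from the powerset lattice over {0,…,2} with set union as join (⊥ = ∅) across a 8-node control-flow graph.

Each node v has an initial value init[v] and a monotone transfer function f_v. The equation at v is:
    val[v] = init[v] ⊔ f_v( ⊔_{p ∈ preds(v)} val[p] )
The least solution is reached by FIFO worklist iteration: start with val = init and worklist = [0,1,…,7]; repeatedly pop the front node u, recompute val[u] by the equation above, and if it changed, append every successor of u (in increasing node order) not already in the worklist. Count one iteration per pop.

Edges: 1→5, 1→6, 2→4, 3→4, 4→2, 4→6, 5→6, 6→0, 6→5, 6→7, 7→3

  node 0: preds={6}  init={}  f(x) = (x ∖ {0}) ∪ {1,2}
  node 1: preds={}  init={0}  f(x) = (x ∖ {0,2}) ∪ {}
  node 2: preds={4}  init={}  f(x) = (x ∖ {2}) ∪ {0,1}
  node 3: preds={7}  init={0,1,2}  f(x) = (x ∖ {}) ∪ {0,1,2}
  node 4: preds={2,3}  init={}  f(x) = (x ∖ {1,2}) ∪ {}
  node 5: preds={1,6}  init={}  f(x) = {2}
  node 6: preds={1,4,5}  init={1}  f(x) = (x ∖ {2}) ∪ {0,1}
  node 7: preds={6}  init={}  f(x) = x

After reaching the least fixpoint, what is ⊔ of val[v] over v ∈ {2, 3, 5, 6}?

{0,1,2}

Trace (12 dequeues):
  [1] u=0 | in {1} | out {1,2} | prev {} | push {}
  [2] u=1 | in {} | out {0} | ==
  [3] u=2 | in {} | out {0,1} | prev {} | push {}
  [4] u=3 | in {} | out {0,1,2} | ==
  [5] u=4 | in {0,1,2} | out {0} | prev {} | push {2}
  [6] u=5 | in {0,1} | out {2} | prev {} | push {}
  [7] u=6 | in {0,2} | out {0,1} | prev {1} | push {0,5}
  [8] u=7 | in {0,1} | out {0,1} | prev {} | push {3}
  [9] u=2 | in {0} | out {0,1} | ==
  [10] u=0 | in {0,1} | out {1,2} | ==
  [11] u=5 | in {0,1} | out {2} | ==
  [12] u=3 | in {0,1} | out {0,1,2} | ==

Converged values:
  [0] {1,2}
  [1] {0}
  [2] {0,1}
  [3] {0,1,2}
  [4] {0}
  [5] {2}
  [6] {0,1}
  [7] {0,1}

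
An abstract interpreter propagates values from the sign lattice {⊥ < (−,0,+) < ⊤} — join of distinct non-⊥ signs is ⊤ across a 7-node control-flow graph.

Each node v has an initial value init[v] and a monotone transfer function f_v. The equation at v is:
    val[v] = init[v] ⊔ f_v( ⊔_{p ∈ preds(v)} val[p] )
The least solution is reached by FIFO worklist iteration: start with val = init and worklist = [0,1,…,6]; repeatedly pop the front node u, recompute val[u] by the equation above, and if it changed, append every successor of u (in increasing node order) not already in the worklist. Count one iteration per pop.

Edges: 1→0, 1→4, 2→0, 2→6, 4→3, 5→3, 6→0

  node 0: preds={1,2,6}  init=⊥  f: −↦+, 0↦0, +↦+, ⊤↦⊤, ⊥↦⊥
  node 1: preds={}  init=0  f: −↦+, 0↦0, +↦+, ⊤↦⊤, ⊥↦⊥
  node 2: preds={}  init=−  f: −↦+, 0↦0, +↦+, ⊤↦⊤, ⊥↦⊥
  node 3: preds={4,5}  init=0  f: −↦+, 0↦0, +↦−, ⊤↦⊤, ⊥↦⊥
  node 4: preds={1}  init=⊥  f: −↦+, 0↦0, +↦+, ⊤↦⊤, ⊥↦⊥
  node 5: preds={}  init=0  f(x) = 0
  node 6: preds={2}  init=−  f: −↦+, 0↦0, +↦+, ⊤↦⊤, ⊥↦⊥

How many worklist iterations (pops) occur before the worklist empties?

9

Trace (9 dequeues):
  [1] u=0 | in ⊤ | out ⊤ | prev ⊥ | push {}
  [2] u=1 | in ⊥ | out 0 | ==
  [3] u=2 | in ⊥ | out − | ==
  [4] u=3 | in 0 | out 0 | ==
  [5] u=4 | in 0 | out 0 | prev ⊥ | push {3}
  [6] u=5 | in ⊥ | out 0 | ==
  [7] u=6 | in − | out ⊤ | prev − | push {0}
  [8] u=3 | in 0 | out 0 | ==
  [9] u=0 | in ⊤ | out ⊤ | ==

Converged values:
  [0] ⊤
  [1] 0
  [2] −
  [3] 0
  [4] 0
  [5] 0
  [6] ⊤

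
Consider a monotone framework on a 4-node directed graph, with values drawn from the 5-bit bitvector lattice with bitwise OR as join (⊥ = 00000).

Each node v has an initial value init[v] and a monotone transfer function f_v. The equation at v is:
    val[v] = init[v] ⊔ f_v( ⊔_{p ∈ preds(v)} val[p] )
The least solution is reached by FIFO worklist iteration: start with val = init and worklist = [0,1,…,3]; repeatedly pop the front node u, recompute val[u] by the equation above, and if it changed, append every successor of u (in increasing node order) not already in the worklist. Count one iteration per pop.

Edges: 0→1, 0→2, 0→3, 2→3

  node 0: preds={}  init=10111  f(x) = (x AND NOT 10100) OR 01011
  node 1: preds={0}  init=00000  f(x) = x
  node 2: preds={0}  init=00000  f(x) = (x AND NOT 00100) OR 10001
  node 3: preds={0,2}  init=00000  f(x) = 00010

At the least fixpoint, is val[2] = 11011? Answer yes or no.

Worklist (4 pops):
  #1 pop 0: in=00000 → 11111 (was 10111); enqueue []
  #2 pop 1: in=11111 → 11111 (was 00000); enqueue []
  #3 pop 2: in=11111 → 11011 (was 00000); enqueue []
  #4 pop 3: in=11111 → 00010 (was 00000); enqueue []

Fixpoint:
  val[0] = 11111
  val[1] = 11111
  val[2] = 11011
  val[3] = 00010

yes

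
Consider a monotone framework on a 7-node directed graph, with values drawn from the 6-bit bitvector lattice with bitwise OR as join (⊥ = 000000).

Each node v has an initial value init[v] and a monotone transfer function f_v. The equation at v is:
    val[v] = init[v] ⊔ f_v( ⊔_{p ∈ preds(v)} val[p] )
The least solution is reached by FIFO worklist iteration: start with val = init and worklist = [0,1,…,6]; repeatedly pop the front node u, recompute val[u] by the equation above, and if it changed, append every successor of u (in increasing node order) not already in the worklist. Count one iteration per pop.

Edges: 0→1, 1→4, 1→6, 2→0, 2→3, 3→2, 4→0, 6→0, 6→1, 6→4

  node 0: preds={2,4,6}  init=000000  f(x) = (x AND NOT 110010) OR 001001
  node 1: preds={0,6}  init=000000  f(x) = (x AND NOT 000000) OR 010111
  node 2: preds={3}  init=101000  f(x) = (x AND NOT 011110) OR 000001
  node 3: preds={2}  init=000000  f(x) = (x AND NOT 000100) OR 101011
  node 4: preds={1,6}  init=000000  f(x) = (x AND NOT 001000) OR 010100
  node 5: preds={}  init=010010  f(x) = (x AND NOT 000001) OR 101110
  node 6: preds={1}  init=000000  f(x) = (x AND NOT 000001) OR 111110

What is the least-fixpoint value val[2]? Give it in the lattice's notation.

101001

Iteration log — 13 steps:
  step 1. node 0  ⊔preds=101000  new=001001  old=000000  +wl: 
  step 2. node 1  ⊔preds=001001  new=011111  old=000000  +wl: 
  step 3. node 2  ⊔preds=000000  new=101001  old=101000  +wl: 0
  step 4. node 3  ⊔preds=101001  new=101011  old=000000  +wl: 2
  step 5. node 4  ⊔preds=011111  new=010111  old=000000  +wl: 
  step 6. node 5  ⊔preds=000000  new=111110  old=010010  +wl: 
  step 7. node 6  ⊔preds=011111  new=111110  old=000000  +wl: 1,4
  step 8. node 0  ⊔preds=111111  new=001101  old=001001  +wl: 
  step 9. node 2  ⊔preds=101011  new=101001  stable
  step 10. node 1  ⊔preds=111111  new=111111  old=011111  +wl: 6
  step 11. node 4  ⊔preds=111111  new=110111  old=010111  +wl: 0
  step 12. node 6  ⊔preds=111111  new=111110  stable
  step 13. node 0  ⊔preds=111111  new=001101  stable

Least fixpoint reached:
  node 0: 001101
  node 1: 111111
  node 2: 101001
  node 3: 101011
  node 4: 110111
  node 5: 111110
  node 6: 111110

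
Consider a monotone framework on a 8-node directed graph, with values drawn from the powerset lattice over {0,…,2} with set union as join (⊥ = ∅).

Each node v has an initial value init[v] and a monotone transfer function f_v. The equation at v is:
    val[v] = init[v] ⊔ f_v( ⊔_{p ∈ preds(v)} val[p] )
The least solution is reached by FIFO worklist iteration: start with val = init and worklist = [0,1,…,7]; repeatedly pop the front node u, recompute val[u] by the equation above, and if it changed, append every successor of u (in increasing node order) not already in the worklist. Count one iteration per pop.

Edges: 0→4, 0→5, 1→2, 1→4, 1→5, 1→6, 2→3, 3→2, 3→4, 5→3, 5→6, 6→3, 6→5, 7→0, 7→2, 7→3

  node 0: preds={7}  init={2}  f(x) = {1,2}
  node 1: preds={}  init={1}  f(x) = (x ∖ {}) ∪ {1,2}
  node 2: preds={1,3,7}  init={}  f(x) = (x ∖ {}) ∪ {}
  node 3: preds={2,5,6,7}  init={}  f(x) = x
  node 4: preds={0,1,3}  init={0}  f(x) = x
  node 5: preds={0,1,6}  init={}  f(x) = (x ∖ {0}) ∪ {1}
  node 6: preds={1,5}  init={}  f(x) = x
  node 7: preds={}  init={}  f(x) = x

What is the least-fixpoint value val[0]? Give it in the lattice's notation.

Iteration log — 11 steps:
  step 1. node 0  ⊔preds={}  new={1,2}  old={2}  +wl: 
  step 2. node 1  ⊔preds={}  new={1,2}  old={1}  +wl: 
  step 3. node 2  ⊔preds={1,2}  new={1,2}  old={}  +wl: 
  step 4. node 3  ⊔preds={1,2}  new={1,2}  old={}  +wl: 2
  step 5. node 4  ⊔preds={1,2}  new={0,1,2}  old={0}  +wl: 
  step 6. node 5  ⊔preds={1,2}  new={1,2}  old={}  +wl: 3
  step 7. node 6  ⊔preds={1,2}  new={1,2}  old={}  +wl: 5
  step 8. node 7  ⊔preds={}  new={}  stable
  step 9. node 2  ⊔preds={1,2}  new={1,2}  stable
  step 10. node 3  ⊔preds={1,2}  new={1,2}  stable
  step 11. node 5  ⊔preds={1,2}  new={1,2}  stable

Least fixpoint reached:
  node 0: {1,2}
  node 1: {1,2}
  node 2: {1,2}
  node 3: {1,2}
  node 4: {0,1,2}
  node 5: {1,2}
  node 6: {1,2}
  node 7: {}

{1,2}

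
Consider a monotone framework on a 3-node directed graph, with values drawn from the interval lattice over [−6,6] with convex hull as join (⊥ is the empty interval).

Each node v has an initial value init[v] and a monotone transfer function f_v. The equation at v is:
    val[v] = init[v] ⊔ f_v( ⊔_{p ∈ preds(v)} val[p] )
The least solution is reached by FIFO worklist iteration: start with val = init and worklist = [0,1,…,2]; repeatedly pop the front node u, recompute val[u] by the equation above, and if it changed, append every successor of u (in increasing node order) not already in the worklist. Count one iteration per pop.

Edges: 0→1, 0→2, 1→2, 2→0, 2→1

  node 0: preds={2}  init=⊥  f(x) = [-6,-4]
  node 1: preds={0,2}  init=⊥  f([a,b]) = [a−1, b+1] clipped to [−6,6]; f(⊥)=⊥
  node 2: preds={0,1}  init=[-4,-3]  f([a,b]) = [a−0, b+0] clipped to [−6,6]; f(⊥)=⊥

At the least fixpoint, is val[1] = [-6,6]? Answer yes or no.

yes

Worklist (29 pops):
  #1 pop 0: in=[-4,-3] → [-6,-4] (was ⊥); enqueue []
  #2 pop 1: in=[-6,-3] → [-6,-2] (was ⊥); enqueue []
  #3 pop 2: in=[-6,-2] → [-6,-2] (was [-4,-3]); enqueue [0,1]
  #4 pop 0: in=[-6,-2] → [-6,-4] (no change)
  #5 pop 1: in=[-6,-2] → [-6,-1] (was [-6,-2]); enqueue [2]
  #6 pop 2: in=[-6,-1] → [-6,-1] (was [-6,-2]); enqueue [0,1]
  #7 pop 0: in=[-6,-1] → [-6,-4] (no change)
  #8 pop 1: in=[-6,-1] → [-6,0] (was [-6,-1]); enqueue [2]
  #9 pop 2: in=[-6,0] → [-6,0] (was [-6,-1]); enqueue [0,1]
  #10 pop 0: in=[-6,0] → [-6,-4] (no change)
  #11 pop 1: in=[-6,0] → [-6,1] (was [-6,0]); enqueue [2]
  #12 pop 2: in=[-6,1] → [-6,1] (was [-6,0]); enqueue [0,1]
  #13 pop 0: in=[-6,1] → [-6,-4] (no change)
  #14 pop 1: in=[-6,1] → [-6,2] (was [-6,1]); enqueue [2]
  #15 pop 2: in=[-6,2] → [-6,2] (was [-6,1]); enqueue [0,1]
  #16 pop 0: in=[-6,2] → [-6,-4] (no change)
  #17 pop 1: in=[-6,2] → [-6,3] (was [-6,2]); enqueue [2]
  #18 pop 2: in=[-6,3] → [-6,3] (was [-6,2]); enqueue [0,1]
  #19 pop 0: in=[-6,3] → [-6,-4] (no change)
  #20 pop 1: in=[-6,3] → [-6,4] (was [-6,3]); enqueue [2]
  #21 pop 2: in=[-6,4] → [-6,4] (was [-6,3]); enqueue [0,1]
  #22 pop 0: in=[-6,4] → [-6,-4] (no change)
  #23 pop 1: in=[-6,4] → [-6,5] (was [-6,4]); enqueue [2]
  #24 pop 2: in=[-6,5] → [-6,5] (was [-6,4]); enqueue [0,1]
  #25 pop 0: in=[-6,5] → [-6,-4] (no change)
  #26 pop 1: in=[-6,5] → [-6,6] (was [-6,5]); enqueue [2]
  #27 pop 2: in=[-6,6] → [-6,6] (was [-6,5]); enqueue [0,1]
  #28 pop 0: in=[-6,6] → [-6,-4] (no change)
  #29 pop 1: in=[-6,6] → [-6,6] (no change)

Fixpoint:
  val[0] = [-6,-4]
  val[1] = [-6,6]
  val[2] = [-6,6]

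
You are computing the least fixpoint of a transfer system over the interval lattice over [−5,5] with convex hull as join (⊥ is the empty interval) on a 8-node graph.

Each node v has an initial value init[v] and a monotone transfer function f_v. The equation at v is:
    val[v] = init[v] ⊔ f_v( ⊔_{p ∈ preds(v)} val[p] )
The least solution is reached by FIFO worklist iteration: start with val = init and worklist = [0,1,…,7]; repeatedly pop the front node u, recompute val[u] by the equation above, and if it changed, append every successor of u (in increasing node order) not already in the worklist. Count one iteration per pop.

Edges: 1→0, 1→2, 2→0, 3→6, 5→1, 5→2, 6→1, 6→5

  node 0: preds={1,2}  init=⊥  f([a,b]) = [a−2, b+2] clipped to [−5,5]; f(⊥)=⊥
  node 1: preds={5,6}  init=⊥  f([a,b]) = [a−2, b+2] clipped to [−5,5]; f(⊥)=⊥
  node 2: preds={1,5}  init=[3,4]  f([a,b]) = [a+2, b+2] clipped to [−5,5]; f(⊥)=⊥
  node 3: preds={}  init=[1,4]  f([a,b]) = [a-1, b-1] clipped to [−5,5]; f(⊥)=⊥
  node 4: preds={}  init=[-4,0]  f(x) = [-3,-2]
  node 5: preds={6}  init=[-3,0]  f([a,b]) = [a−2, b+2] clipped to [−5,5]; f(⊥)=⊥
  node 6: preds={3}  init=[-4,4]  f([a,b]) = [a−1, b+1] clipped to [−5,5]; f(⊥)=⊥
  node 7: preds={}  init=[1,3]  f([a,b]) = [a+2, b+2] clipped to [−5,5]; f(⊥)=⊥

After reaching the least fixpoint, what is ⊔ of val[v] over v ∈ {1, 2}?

Trace (12 dequeues):
  [1] u=0 | in [3,4] | out [1,5] | prev ⊥ | push {}
  [2] u=1 | in [-4,4] | out [-5,5] | prev ⊥ | push {0}
  [3] u=2 | in [-5,5] | out [-3,5] | prev [3,4] | push {}
  [4] u=3 | in ⊥ | out [1,4] | ==
  [5] u=4 | in ⊥ | out [-4,0] | ==
  [6] u=5 | in [-4,4] | out [-5,5] | prev [-3,0] | push {1,2}
  [7] u=6 | in [1,4] | out [-4,5] | prev [-4,4] | push {5}
  [8] u=7 | in ⊥ | out [1,3] | ==
  [9] u=0 | in [-5,5] | out [-5,5] | prev [1,5] | push {}
  [10] u=1 | in [-5,5] | out [-5,5] | ==
  [11] u=2 | in [-5,5] | out [-3,5] | ==
  [12] u=5 | in [-4,5] | out [-5,5] | ==

Converged values:
  [0] [-5,5]
  [1] [-5,5]
  [2] [-3,5]
  [3] [1,4]
  [4] [-4,0]
  [5] [-5,5]
  [6] [-4,5]
  [7] [1,3]

[-5,5]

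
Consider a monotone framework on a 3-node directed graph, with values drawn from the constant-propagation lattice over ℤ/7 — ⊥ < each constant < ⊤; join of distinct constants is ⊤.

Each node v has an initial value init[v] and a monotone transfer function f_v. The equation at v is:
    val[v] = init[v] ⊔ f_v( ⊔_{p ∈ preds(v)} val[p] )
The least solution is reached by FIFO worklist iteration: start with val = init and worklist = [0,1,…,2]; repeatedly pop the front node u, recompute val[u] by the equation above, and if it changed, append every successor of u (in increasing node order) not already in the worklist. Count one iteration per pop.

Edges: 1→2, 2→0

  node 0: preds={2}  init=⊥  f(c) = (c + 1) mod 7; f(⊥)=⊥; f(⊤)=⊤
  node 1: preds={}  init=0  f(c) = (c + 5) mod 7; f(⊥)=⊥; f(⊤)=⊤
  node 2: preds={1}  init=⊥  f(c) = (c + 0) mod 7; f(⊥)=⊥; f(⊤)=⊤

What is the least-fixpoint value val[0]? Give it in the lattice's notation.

1

Iteration log — 4 steps:
  step 1. node 0  ⊔preds=⊥  new=⊥  stable
  step 2. node 1  ⊔preds=⊥  new=0  stable
  step 3. node 2  ⊔preds=0  new=0  old=⊥  +wl: 0
  step 4. node 0  ⊔preds=0  new=1  old=⊥  +wl: 

Least fixpoint reached:
  node 0: 1
  node 1: 0
  node 2: 0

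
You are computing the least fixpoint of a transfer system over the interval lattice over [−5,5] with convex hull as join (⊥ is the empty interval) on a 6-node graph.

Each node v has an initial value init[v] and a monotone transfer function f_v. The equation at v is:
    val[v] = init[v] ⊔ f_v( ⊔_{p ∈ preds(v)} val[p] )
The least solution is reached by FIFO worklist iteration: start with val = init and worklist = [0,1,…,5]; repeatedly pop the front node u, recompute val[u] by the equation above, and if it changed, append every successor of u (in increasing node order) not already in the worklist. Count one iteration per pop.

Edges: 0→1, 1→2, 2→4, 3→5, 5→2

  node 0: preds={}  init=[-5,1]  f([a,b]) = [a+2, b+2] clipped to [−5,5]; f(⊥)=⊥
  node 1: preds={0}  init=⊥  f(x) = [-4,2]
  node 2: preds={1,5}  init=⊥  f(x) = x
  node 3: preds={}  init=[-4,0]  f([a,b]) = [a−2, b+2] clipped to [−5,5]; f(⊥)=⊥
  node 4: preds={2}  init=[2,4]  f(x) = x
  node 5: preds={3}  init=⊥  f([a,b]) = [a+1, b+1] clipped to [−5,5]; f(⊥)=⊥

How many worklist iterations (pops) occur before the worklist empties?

Trace (7 dequeues):
  [1] u=0 | in ⊥ | out [-5,1] | ==
  [2] u=1 | in [-5,1] | out [-4,2] | prev ⊥ | push {}
  [3] u=2 | in [-4,2] | out [-4,2] | prev ⊥ | push {}
  [4] u=3 | in ⊥ | out [-4,0] | ==
  [5] u=4 | in [-4,2] | out [-4,4] | prev [2,4] | push {}
  [6] u=5 | in [-4,0] | out [-3,1] | prev ⊥ | push {2}
  [7] u=2 | in [-4,2] | out [-4,2] | ==

Converged values:
  [0] [-5,1]
  [1] [-4,2]
  [2] [-4,2]
  [3] [-4,0]
  [4] [-4,4]
  [5] [-3,1]

7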